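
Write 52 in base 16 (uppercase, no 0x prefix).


52 = 34 hex

34


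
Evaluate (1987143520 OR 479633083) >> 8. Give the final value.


Step 1: 1987143520 | 479633083 = 2130182139
Step 2: 2130182139 >> 8 = 8321023

8321023


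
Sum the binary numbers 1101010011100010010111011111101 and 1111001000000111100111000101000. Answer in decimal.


1101010011100010010111011111101 + 1111001000000111100111000101000 = 11100011011101001111110100100101 = 3816095013

3816095013


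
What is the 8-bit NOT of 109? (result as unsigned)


~0b1101101 = 0b10010010 = 146 (8-bit unsigned)

146


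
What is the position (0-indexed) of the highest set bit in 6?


0b110. Highest set bit at position 2

2


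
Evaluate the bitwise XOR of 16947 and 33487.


0b100001000110011 ^ 0b1000001011001111 = 0b1100000011111100 = 49404

49404


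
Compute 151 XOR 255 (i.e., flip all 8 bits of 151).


151 ^ 255 = 104

104


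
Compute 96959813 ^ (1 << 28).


96959813 ^ (1 << 28) = 96959813 ^ 268435456 = 365395269

365395269


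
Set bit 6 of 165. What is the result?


165 | (1 << 6) = 165 | 64 = 229

229


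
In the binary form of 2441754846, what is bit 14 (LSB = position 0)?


0b10010001100010100011100011011110, position 14 = 0

0


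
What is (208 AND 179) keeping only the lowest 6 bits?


Step 1: 208 & 179 = 144
Step 2: 144 & 63 = 16

16


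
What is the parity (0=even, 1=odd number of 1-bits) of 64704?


0b1111110011000000 has 8 ones => parity 0

0


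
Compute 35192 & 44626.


0b1000100101111000 & 0b1010111001010010 = 0b1000100001010000 = 34896

34896


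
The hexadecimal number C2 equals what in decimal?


C2 hex = 194 decimal

194


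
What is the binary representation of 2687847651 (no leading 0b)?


2687847651 = 10100000001101010100110011100011 in binary

10100000001101010100110011100011


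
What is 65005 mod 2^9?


65005 & 511 = 493

493


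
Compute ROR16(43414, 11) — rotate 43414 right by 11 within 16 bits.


Rotate 0b1010100110010110 right by 11 (16-bit) = 0b11001011010101 = 13013

13013


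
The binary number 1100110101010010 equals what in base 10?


1100110101010010 in decimal = 52562

52562


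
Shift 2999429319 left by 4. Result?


0b10110010110001111010100011000111 << 4 = 0b101100101100011110101000110001110000 = 47990869104

47990869104


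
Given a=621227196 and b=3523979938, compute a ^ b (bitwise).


621227196 ^ 3523979938 = 4144793118

4144793118


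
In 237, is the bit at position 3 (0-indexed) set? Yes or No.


0b11101101, bit 3 = 1. Yes

Yes


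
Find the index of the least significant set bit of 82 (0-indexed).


0b1010010. Lowest set bit at position 1

1


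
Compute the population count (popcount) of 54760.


0b1101010111101000 has 9 set bits

9


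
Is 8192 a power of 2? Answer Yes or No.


0b10000000000000. Only one bit set => Yes

Yes


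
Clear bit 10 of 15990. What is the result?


15990 & ~(1 << 10) = 14966

14966


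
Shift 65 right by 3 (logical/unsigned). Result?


0b1000001 >> 3 = 0b1000 = 8

8


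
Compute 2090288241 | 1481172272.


0b1111100100101110100010001110001 | 0b1011000010010001110010100110000 = 0b1111100110111111110010101110001 = 2095048049

2095048049


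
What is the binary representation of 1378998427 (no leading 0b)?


1378998427 = 1010010001100011101100010011011 in binary

1010010001100011101100010011011


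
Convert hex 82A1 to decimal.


82A1 hex = 33441 decimal

33441


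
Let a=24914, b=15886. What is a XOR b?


24914 ^ 15886 = 24412

24412


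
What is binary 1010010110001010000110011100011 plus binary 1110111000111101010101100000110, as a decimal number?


1010010110001010000110011100011 + 1110111000111101010101100000110 = 11001001111000111011011111101001 = 3387144169

3387144169


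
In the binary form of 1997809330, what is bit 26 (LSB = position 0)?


0b1110111000101000010011010110010, position 26 = 1

1


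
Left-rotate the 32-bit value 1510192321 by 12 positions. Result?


Rotate 0b1011010000000111011010011000001 left by 12 (32-bit) = 0b111011010011000001010110100000 = 994842016

994842016


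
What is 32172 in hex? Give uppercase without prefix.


32172 = 7DAC hex

7DAC


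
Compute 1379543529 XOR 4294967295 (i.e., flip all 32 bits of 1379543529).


1379543529 ^ 4294967295 = 2915423766

2915423766


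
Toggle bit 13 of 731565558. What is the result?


731565558 ^ (1 << 13) = 731565558 ^ 8192 = 731573750

731573750


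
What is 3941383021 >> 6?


0b11101010111011001011101101101101 >> 6 = 0b11101010111011001011101101 = 61584109

61584109


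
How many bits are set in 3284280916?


0b11000011110000100010011001010100 has 13 set bits

13


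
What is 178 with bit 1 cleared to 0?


178 & ~(1 << 1) = 176

176


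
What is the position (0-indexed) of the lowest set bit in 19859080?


0b1001011110000011010001000. Lowest set bit at position 3

3


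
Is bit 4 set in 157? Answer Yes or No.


0b10011101, bit 4 = 1. Yes

Yes


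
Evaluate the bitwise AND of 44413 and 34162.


0b1010110101111101 & 0b1000010101110010 = 0b1000010101110000 = 34160

34160


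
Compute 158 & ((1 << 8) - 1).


158 & 255 = 158

158


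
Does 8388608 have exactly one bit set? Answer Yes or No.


0b100000000000000000000000. Only one bit set => Yes

Yes


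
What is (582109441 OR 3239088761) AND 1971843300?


Step 1: 582109441 | 3239088761 = 3820149625
Step 2: 3820149625 & 1971843300 = 1635962976

1635962976


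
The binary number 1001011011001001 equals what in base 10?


1001011011001001 in decimal = 38601

38601


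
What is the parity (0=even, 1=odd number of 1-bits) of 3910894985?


0b11101001000110111000010110001001 has 15 ones => parity 1

1


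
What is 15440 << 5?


0b11110001010000 << 5 = 0b1111000101000000000 = 494080

494080


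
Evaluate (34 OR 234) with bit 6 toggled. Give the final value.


Step 1: 34 | 234 = 234
Step 2: 234 ^ (1 << 6) = 234 ^ 64 = 170

170


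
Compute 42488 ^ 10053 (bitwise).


0b1010010111111000 ^ 0b10011101000101 = 0b1000001010111101 = 33469

33469


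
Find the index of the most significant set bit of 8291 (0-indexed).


0b10000001100011. Highest set bit at position 13

13


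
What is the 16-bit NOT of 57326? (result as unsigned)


~0b1101111111101110 = 0b10000000010001 = 8209 (16-bit unsigned)

8209


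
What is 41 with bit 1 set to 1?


41 | (1 << 1) = 41 | 2 = 43

43


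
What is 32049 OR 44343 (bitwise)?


0b111110100110001 | 0b1010110100110111 = 0b1111110100110111 = 64823

64823


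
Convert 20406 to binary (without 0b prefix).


20406 = 100111110110110 in binary

100111110110110


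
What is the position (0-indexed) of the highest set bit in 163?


0b10100011. Highest set bit at position 7

7


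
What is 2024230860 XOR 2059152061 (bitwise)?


0b1111000101001110100111111001100 ^ 0b1111010101111000010101010111101 = 0b10000110110110010101110001 = 35349873

35349873


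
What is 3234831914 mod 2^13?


3234831914 & 8191 = 7722

7722


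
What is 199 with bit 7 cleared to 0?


199 & ~(1 << 7) = 71

71


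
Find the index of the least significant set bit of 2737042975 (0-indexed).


0b10100011001000111111011000011111. Lowest set bit at position 0

0


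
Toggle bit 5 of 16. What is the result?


16 ^ (1 << 5) = 16 ^ 32 = 48

48


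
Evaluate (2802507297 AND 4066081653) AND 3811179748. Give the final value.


Step 1: 2802507297 & 4066081653 = 2718587425
Step 2: 2718587425 & 3811179748 = 2718455840

2718455840


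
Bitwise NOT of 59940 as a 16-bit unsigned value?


~0b1110101000100100 = 0b1010111011011 = 5595 (16-bit unsigned)

5595


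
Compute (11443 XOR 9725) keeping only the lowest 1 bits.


Step 1: 11443 ^ 9725 = 2382
Step 2: 2382 & 1 = 0

0


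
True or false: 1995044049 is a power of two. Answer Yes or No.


0b1110110111010011111010011010001. Multiple bits set => No

No


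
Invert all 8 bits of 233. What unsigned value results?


233 ^ 255 = 22

22


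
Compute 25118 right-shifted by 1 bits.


0b110001000011110 >> 1 = 0b11000100001111 = 12559

12559


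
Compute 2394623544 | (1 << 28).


2394623544 | (1 << 28) = 2394623544 | 268435456 = 2663059000

2663059000


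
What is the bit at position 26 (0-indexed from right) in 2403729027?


0b10001111010001011111111010000011, position 26 = 1

1


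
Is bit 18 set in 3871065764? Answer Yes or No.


0b11100110101110111100011010100100, bit 18 = 0. No

No


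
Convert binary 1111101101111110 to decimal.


1111101101111110 in decimal = 64382

64382


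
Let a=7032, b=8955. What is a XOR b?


7032 ^ 8955 = 14723

14723


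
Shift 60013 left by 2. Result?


0b1110101001101101 << 2 = 0b111010100110110100 = 240052

240052


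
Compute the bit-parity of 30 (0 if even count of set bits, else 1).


0b11110 has 4 ones => parity 0

0


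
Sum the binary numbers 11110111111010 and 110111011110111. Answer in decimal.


11110111111010 + 110111011110111 = 1010110011110001 = 44273

44273


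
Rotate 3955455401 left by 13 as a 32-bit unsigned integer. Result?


Rotate 0b11101011110000110111010110101001 left by 13 (32-bit) = 0b1101110101101010011110101111000 = 1857371512

1857371512


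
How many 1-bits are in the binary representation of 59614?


0b1110100011011110 has 10 set bits

10


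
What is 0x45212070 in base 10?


45212070 hex = 1159798896 decimal

1159798896


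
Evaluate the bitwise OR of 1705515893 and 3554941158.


0b1100101101010000001101101110101 | 0b11010011111001000001100011100110 = 0b11110111111011000001101111110111 = 4159446007

4159446007


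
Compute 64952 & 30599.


0b1111110110111000 & 0b111011110000111 = 0b111010110000000 = 30080

30080


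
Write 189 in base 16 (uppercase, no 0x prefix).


189 = BD hex

BD


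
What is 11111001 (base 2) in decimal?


11111001 in decimal = 249

249


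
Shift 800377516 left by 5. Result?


0b101111101101001100101010101100 << 5 = 0b10111110110100110010101010110000000 = 25612080512

25612080512


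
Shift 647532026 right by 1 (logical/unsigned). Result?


0b100110100110001000110111111010 >> 1 = 0b10011010011000100011011111101 = 323766013

323766013


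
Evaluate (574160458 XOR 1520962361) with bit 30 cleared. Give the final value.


Step 1: 574160458 ^ 1520962361 = 2022765939
Step 2: 2022765939 & ~(1 << 30) = 949024115

949024115


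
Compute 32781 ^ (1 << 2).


32781 ^ (1 << 2) = 32781 ^ 4 = 32777

32777


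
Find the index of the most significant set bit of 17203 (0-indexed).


0b100001100110011. Highest set bit at position 14

14


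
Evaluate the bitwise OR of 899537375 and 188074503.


0b110101100111011101100111011111 | 0b1011001101011100101000000111 = 0b111111101111011101101111011111 = 1069407199

1069407199


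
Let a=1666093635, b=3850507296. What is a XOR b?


1666093635 ^ 3850507296 = 2261550691

2261550691


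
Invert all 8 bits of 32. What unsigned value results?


32 ^ 255 = 223

223


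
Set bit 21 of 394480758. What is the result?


394480758 | (1 << 21) = 394480758 | 2097152 = 396577910

396577910


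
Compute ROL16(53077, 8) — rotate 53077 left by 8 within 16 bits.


Rotate 0b1100111101010101 left by 8 (16-bit) = 0b101010111001111 = 21967

21967


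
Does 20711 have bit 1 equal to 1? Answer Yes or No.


0b101000011100111, bit 1 = 1. Yes

Yes


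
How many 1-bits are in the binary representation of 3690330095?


0b11011011111101011111011111101111 has 26 set bits

26


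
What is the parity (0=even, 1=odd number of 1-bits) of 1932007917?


0b1110011001010000001100111101101 has 16 ones => parity 0

0


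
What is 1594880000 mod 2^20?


1594880000 & 1048575 = 1044480

1044480


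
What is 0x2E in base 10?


2E hex = 46 decimal

46


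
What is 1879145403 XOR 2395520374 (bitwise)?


0b1110000000000010111101110111011 ^ 0b10001110110010001011110101110110 = 0b11111110110010011100011011001101 = 4274636493

4274636493


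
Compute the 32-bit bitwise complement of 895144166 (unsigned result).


~0b110101010110101101000011100110 = 0b11001010101001010010111100011001 = 3399823129 (32-bit unsigned)

3399823129


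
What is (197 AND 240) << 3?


Step 1: 197 & 240 = 192
Step 2: 192 << 3 = 1536

1536


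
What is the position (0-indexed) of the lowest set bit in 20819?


0b101000101010011. Lowest set bit at position 0

0


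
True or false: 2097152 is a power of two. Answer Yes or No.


0b1000000000000000000000. Only one bit set => Yes

Yes


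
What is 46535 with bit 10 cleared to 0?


46535 & ~(1 << 10) = 45511

45511


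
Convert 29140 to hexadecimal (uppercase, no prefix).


29140 = 71D4 hex

71D4


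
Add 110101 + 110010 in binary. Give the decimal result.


110101 + 110010 = 1100111 = 103

103


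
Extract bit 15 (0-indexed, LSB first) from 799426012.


0b101111101001100100010111011100, position 15 = 0

0


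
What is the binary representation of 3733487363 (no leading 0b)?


3733487363 = 11011110100010000111111100000011 in binary

11011110100010000111111100000011


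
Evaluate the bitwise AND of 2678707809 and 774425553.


0b10011111101010011101011001100001 & 0b101110001010001100101111010001 = 0b1110001010001100001001000001 = 237552193

237552193


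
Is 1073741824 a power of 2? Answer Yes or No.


0b1000000000000000000000000000000. Only one bit set => Yes

Yes


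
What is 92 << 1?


0b1011100 << 1 = 0b10111000 = 184

184


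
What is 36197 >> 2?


0b1000110101100101 >> 2 = 0b10001101011001 = 9049

9049


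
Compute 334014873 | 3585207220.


0b10011111010001010100110011001 | 0b11010101101100011110101110110100 = 0b11010111111110011110101110111101 = 3623480253

3623480253


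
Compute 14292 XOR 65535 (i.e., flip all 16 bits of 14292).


14292 ^ 65535 = 51243

51243


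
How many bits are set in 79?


0b1001111 has 5 set bits

5


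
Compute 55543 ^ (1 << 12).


55543 ^ (1 << 12) = 55543 ^ 4096 = 51447

51447


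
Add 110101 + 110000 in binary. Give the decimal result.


110101 + 110000 = 1100101 = 101

101


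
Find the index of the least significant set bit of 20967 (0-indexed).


0b101000111100111. Lowest set bit at position 0

0


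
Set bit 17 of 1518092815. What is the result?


1518092815 | (1 << 17) = 1518092815 | 131072 = 1518223887

1518223887


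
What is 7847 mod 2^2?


7847 & 3 = 3

3


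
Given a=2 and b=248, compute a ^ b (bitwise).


2 ^ 248 = 250

250


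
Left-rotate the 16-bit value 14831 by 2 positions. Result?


Rotate 0b11100111101111 left by 2 (16-bit) = 0b1110011110111100 = 59324

59324


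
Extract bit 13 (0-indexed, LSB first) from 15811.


0b11110111000011, position 13 = 1

1


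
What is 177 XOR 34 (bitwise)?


0b10110001 ^ 0b100010 = 0b10010011 = 147

147


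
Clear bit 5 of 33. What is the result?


33 & ~(1 << 5) = 1

1


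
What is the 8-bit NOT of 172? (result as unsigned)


~0b10101100 = 0b1010011 = 83 (8-bit unsigned)

83


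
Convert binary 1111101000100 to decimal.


1111101000100 in decimal = 8004

8004


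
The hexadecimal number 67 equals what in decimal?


67 hex = 103 decimal

103


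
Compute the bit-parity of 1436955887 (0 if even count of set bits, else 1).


0b1010101101001100011010011101111 has 18 ones => parity 0

0


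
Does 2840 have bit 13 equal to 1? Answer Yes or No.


0b101100011000, bit 13 = 0. No

No


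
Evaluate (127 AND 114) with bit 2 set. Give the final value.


Step 1: 127 & 114 = 114
Step 2: 114 | (1 << 2) = 114 | 4 = 118

118


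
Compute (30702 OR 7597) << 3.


Step 1: 30702 | 7597 = 32751
Step 2: 32751 << 3 = 262008

262008


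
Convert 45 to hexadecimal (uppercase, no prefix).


45 = 2D hex

2D


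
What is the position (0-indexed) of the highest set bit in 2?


0b10. Highest set bit at position 1

1


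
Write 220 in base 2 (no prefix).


220 = 11011100 in binary

11011100


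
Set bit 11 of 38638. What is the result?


38638 | (1 << 11) = 38638 | 2048 = 40686

40686


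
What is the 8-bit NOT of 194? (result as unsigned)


~0b11000010 = 0b111101 = 61 (8-bit unsigned)

61


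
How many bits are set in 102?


0b1100110 has 4 set bits

4


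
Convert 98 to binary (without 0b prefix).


98 = 1100010 in binary

1100010


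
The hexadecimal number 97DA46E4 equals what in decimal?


97DA46E4 hex = 2547664612 decimal

2547664612


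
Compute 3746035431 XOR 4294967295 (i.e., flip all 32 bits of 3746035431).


3746035431 ^ 4294967295 = 548931864

548931864


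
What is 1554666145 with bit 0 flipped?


1554666145 ^ (1 << 0) = 1554666145 ^ 1 = 1554666144

1554666144


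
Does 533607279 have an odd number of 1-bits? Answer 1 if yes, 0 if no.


0b11111110011100011001101101111 has 20 ones => parity 0

0


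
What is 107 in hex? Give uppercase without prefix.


107 = 6B hex

6B


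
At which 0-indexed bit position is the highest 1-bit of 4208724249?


0b11111010110111000000100100011001. Highest set bit at position 31

31


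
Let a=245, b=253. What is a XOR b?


245 ^ 253 = 8

8


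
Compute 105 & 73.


0b1101001 & 0b1001001 = 0b1001001 = 73

73


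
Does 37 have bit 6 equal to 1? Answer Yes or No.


0b100101, bit 6 = 0. No

No


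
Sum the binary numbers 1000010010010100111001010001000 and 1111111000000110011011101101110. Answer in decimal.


1000010010010100111001010001000 + 1111111000000110011011101101110 = 11000001010011011010100111110110 = 3243092470

3243092470


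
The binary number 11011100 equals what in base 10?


11011100 in decimal = 220

220


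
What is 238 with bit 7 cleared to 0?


238 & ~(1 << 7) = 110

110


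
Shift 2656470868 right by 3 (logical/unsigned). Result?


0b10011110010101101000011101010100 >> 3 = 0b10011110010101101000011101010 = 332058858

332058858


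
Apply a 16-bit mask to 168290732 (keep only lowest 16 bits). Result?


168290732 & 65535 = 59820

59820


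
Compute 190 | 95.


0b10111110 | 0b1011111 = 0b11111111 = 255

255


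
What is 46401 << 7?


0b1011010101000001 << 7 = 0b10110101010000010000000 = 5939328

5939328


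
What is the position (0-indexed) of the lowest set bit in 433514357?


0b11001110101101110011101110101. Lowest set bit at position 0

0


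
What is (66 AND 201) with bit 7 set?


Step 1: 66 & 201 = 64
Step 2: 64 | (1 << 7) = 64 | 128 = 192

192


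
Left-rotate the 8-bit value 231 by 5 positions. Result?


Rotate 0b11100111 left by 5 (8-bit) = 0b11111100 = 252

252


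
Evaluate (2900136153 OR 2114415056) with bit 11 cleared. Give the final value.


Step 1: 2900136153 | 2114415056 = 4276091353
Step 2: 4276091353 & ~(1 << 11) = 4276089305

4276089305


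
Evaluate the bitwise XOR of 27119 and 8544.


0b110100111101111 ^ 0b10000101100000 = 0b100100010001111 = 18575

18575


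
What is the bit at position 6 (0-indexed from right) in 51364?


0b1100100010100100, position 6 = 0

0


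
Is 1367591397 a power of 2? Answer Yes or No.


0b1010001100000111100100111100101. Multiple bits set => No

No


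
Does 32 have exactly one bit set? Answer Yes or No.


0b100000. Only one bit set => Yes

Yes


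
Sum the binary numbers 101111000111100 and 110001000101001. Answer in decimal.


101111000111100 + 110001000101001 = 1100000001100101 = 49253

49253


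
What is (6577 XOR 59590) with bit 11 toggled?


Step 1: 6577 ^ 59590 = 61815
Step 2: 61815 ^ (1 << 11) = 61815 ^ 2048 = 63863

63863


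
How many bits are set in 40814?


0b1001111101101110 has 11 set bits

11


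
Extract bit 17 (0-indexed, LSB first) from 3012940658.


0b10110011100101011101001101110010, position 17 = 0

0


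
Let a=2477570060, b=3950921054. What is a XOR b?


2477570060 ^ 3950921054 = 2027093330

2027093330


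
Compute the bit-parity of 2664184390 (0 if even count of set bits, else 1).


0b10011110110011000011101001000110 has 16 ones => parity 0

0


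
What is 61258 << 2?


0b1110111101001010 << 2 = 0b111011110100101000 = 245032

245032


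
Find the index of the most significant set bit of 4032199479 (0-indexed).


0b11110000010101100111101100110111. Highest set bit at position 31

31


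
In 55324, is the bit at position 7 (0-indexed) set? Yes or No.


0b1101100000011100, bit 7 = 0. No

No


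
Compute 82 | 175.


0b1010010 | 0b10101111 = 0b11111111 = 255

255


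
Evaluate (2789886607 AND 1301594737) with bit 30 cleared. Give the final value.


Step 1: 2789886607 & 1301594737 = 67125761
Step 2: 67125761 & ~(1 << 30) = 67125761

67125761


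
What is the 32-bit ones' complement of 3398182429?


3398182429 ^ 4294967295 = 896784866

896784866


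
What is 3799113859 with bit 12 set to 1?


3799113859 | (1 << 12) = 3799113859 | 4096 = 3799117955

3799117955


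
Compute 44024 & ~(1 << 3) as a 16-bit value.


44024 & ~(1 << 3) = 44016

44016


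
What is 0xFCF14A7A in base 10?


FCF14A7A hex = 4243671674 decimal

4243671674


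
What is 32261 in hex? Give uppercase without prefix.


32261 = 7E05 hex

7E05


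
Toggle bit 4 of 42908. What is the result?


42908 ^ (1 << 4) = 42908 ^ 16 = 42892

42892


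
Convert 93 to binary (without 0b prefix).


93 = 1011101 in binary

1011101


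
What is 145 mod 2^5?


145 & 31 = 17

17


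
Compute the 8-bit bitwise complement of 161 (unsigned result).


~0b10100001 = 0b1011110 = 94 (8-bit unsigned)

94


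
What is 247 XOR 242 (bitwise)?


0b11110111 ^ 0b11110010 = 0b101 = 5

5


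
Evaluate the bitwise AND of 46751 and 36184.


0b1011011010011111 & 0b1000110101011000 = 0b1000010000011000 = 33816

33816


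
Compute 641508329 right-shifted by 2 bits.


0b100110001111001010001111101001 >> 2 = 0b1001100011110010100011111010 = 160377082

160377082


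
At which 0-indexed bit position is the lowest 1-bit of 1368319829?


0b1010001100011101110011101010101. Lowest set bit at position 0

0


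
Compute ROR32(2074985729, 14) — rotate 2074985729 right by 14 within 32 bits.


Rotate 0b1111011101011011100010100000001 right by 14 (32-bit) = 0b10100000001011110111010110111 = 335933111

335933111


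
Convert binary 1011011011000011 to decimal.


1011011011000011 in decimal = 46787

46787


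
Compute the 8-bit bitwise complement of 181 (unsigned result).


~0b10110101 = 0b1001010 = 74 (8-bit unsigned)

74


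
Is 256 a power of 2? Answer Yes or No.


0b100000000. Only one bit set => Yes

Yes


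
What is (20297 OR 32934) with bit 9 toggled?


Step 1: 20297 | 32934 = 53231
Step 2: 53231 ^ (1 << 9) = 53231 ^ 512 = 52719

52719


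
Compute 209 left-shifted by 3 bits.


0b11010001 << 3 = 0b11010001000 = 1672

1672


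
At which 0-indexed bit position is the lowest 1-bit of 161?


0b10100001. Lowest set bit at position 0

0


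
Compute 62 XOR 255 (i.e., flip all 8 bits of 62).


62 ^ 255 = 193

193


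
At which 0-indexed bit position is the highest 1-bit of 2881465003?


0b10101011101111111010101010101011. Highest set bit at position 31

31


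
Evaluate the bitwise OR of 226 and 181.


0b11100010 | 0b10110101 = 0b11110111 = 247

247


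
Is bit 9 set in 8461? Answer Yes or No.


0b10000100001101, bit 9 = 0. No

No


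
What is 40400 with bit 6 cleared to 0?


40400 & ~(1 << 6) = 40336

40336


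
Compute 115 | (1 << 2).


115 | (1 << 2) = 115 | 4 = 119

119


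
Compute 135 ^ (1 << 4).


135 ^ (1 << 4) = 135 ^ 16 = 151

151


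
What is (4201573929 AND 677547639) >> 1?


Step 1: 4201573929 & 677547639 = 677547553
Step 2: 677547553 >> 1 = 338773776

338773776


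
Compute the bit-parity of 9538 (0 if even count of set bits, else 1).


0b10010101000010 has 5 ones => parity 1

1


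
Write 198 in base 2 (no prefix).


198 = 11000110 in binary

11000110


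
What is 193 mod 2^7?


193 & 127 = 65

65


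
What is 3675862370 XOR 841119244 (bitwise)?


0b11011011000110010011010101100010 ^ 0b110010001000100111011000001100 = 0b11101001001110110100001101101110 = 3912975214

3912975214


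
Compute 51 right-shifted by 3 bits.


0b110011 >> 3 = 0b110 = 6

6


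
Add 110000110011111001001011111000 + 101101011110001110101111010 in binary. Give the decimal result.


110000110011111001001011111000 + 101101011110001110101111010 = 110110011111101011000001110010 = 914272370

914272370


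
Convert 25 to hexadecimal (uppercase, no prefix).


25 = 19 hex

19


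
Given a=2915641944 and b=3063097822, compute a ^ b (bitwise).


2915641944 ^ 3063097822 = 458883974

458883974


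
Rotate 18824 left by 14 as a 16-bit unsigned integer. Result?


Rotate 0b100100110001000 left by 14 (16-bit) = 0b1001001100010 = 4706

4706


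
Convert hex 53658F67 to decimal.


53658F67 hex = 1399164775 decimal

1399164775


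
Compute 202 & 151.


0b11001010 & 0b10010111 = 0b10000010 = 130

130


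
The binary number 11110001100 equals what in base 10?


11110001100 in decimal = 1932

1932


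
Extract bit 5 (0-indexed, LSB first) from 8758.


0b10001000110110, position 5 = 1

1


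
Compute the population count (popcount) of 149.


0b10010101 has 4 set bits

4


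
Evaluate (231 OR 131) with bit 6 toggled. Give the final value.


Step 1: 231 | 131 = 231
Step 2: 231 ^ (1 << 6) = 231 ^ 64 = 167

167


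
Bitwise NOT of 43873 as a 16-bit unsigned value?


~0b1010101101100001 = 0b101010010011110 = 21662 (16-bit unsigned)

21662


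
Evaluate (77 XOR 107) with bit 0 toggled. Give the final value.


Step 1: 77 ^ 107 = 38
Step 2: 38 ^ (1 << 0) = 38 ^ 1 = 39

39


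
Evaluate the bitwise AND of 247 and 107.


0b11110111 & 0b1101011 = 0b1100011 = 99

99


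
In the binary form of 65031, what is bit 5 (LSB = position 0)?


0b1111111000000111, position 5 = 0

0


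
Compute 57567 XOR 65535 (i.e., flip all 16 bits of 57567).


57567 ^ 65535 = 7968

7968


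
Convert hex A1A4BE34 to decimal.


A1A4BE34 hex = 2711928372 decimal

2711928372


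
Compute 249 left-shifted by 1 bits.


0b11111001 << 1 = 0b111110010 = 498

498


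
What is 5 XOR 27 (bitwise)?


0b101 ^ 0b11011 = 0b11110 = 30

30


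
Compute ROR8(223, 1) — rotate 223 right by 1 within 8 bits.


Rotate 0b11011111 right by 1 (8-bit) = 0b11101111 = 239

239


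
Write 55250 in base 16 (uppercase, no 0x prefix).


55250 = D7D2 hex

D7D2


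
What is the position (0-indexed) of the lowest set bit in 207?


0b11001111. Lowest set bit at position 0

0


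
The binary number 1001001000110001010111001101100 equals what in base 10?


1001001000110001010111001101100 in decimal = 1226354284

1226354284


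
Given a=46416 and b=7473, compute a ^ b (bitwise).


46416 ^ 7473 = 43105

43105


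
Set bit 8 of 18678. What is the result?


18678 | (1 << 8) = 18678 | 256 = 18934

18934


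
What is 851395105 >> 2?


0b110010101111110100001000100001 >> 2 = 0b1100101011111101000010001000 = 212848776

212848776


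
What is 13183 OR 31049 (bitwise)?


0b11001101111111 | 0b111100101001001 = 0b111101101111111 = 31615

31615


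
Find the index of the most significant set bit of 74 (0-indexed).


0b1001010. Highest set bit at position 6

6


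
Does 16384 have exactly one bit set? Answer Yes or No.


0b100000000000000. Only one bit set => Yes

Yes


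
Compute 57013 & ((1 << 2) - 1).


57013 & 3 = 1

1


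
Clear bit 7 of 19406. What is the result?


19406 & ~(1 << 7) = 19278

19278


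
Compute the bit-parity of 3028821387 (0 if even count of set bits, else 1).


0b10110100100010000010010110001011 has 13 ones => parity 1

1


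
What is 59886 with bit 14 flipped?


59886 ^ (1 << 14) = 59886 ^ 16384 = 43502

43502


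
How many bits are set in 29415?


0b111001011100111 has 10 set bits

10


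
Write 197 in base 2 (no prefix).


197 = 11000101 in binary

11000101


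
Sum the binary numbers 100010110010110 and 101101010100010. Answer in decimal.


100010110010110 + 101101010100010 = 1010000000111000 = 41016

41016


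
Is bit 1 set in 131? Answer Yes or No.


0b10000011, bit 1 = 1. Yes

Yes


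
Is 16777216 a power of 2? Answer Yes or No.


0b1000000000000000000000000. Only one bit set => Yes

Yes


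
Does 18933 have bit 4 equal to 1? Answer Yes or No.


0b100100111110101, bit 4 = 1. Yes

Yes


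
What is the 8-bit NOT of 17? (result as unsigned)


~0b10001 = 0b11101110 = 238 (8-bit unsigned)

238


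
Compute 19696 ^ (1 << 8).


19696 ^ (1 << 8) = 19696 ^ 256 = 19952

19952


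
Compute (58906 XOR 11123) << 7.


Step 1: 58906 ^ 11123 = 52585
Step 2: 52585 << 7 = 6730880

6730880


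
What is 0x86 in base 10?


86 hex = 134 decimal

134


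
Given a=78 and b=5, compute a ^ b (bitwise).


78 ^ 5 = 75

75


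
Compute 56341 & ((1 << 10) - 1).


56341 & 1023 = 21

21


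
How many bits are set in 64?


0b1000000 has 1 set bits

1


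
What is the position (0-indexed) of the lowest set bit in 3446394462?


0b11001101011010111100111001011110. Lowest set bit at position 1

1


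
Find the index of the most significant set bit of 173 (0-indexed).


0b10101101. Highest set bit at position 7

7


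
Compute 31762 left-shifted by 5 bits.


0b111110000010010 << 5 = 0b11111000001001000000 = 1016384

1016384


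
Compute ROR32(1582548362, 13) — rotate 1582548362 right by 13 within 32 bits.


Rotate 0b1011110010100111100010110001010 right by 13 (32-bit) = 0b101100010100101111001010011110 = 743633566

743633566


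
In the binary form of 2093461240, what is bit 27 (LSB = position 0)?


0b1111100110001111010111011111000, position 27 = 1

1


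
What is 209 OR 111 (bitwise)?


0b11010001 | 0b1101111 = 0b11111111 = 255

255


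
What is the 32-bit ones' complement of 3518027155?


3518027155 ^ 4294967295 = 776940140

776940140


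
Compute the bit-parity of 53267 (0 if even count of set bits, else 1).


0b1101000000010011 has 6 ones => parity 0

0


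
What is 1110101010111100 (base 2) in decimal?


1110101010111100 in decimal = 60092

60092


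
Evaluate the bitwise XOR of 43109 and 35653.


0b1010100001100101 ^ 0b1000101101000101 = 0b10001100100000 = 8992

8992


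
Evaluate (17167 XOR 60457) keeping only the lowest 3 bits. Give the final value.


Step 1: 17167 ^ 60457 = 44838
Step 2: 44838 & 7 = 6

6


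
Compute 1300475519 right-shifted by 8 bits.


0b1001101100000111010111001111111 >> 8 = 0b10011011000001110101110 = 5079982

5079982


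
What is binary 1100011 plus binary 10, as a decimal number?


1100011 + 10 = 1100101 = 101

101


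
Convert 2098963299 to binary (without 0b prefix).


2098963299 = 1111101000110111010001101100011 in binary

1111101000110111010001101100011


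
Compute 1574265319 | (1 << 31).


1574265319 | (1 << 31) = 1574265319 | 2147483648 = 3721748967

3721748967


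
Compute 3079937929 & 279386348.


0b10110111100101000001111110001001 & 0b10000101001110001100011101100 = 0b10000100001000001100010001000 = 277092488

277092488


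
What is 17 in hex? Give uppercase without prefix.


17 = 11 hex

11


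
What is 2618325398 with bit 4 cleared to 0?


2618325398 & ~(1 << 4) = 2618325382

2618325382


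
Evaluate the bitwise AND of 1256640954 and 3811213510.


0b1001010111001101101000110111010 & 0b11100011001010101000000011000110 = 0b1000010001000101000000010000010 = 1109557378

1109557378


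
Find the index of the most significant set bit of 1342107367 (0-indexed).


0b1001111111111101110111011100111. Highest set bit at position 30

30


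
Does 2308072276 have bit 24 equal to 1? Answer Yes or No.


0b10001001100100100110001101010100, bit 24 = 1. Yes

Yes


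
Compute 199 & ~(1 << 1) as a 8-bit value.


199 & ~(1 << 1) = 197

197


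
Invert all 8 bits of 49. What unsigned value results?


49 ^ 255 = 206

206


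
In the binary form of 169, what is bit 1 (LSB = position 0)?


0b10101001, position 1 = 0

0


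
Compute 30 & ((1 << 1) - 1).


30 & 1 = 0

0


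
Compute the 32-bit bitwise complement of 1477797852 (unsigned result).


~0b1011000000101010110011111011100 = 0b10100111111010101001100000100011 = 2817169443 (32-bit unsigned)

2817169443


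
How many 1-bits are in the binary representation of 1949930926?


0b1110100001110011001010110101110 has 17 set bits

17


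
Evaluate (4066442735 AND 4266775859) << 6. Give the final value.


Step 1: 4066442735 & 4266775859 = 4064335139
Step 2: 4064335139 << 6 = 260117448896

260117448896


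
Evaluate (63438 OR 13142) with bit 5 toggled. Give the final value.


Step 1: 63438 | 13142 = 63454
Step 2: 63454 ^ (1 << 5) = 63454 ^ 32 = 63486

63486


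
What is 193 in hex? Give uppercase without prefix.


193 = C1 hex

C1


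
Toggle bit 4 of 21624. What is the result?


21624 ^ (1 << 4) = 21624 ^ 16 = 21608

21608


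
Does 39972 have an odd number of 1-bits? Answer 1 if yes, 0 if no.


0b1001110000100100 has 6 ones => parity 0

0


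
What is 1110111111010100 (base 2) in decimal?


1110111111010100 in decimal = 61396

61396


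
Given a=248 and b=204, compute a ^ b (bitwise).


248 ^ 204 = 52

52


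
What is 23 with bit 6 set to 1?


23 | (1 << 6) = 23 | 64 = 87

87


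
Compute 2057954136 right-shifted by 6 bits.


0b1111010101010011110001101011000 >> 6 = 0b1111010101010011110001101 = 32155533

32155533


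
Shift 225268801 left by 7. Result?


0b1101011011010101010001000001 << 7 = 0b11010110110101010100010000010000000 = 28834406528

28834406528


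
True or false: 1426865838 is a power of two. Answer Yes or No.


0b1010101000011000011111010101110. Multiple bits set => No

No


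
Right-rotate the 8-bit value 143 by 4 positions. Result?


Rotate 0b10001111 right by 4 (8-bit) = 0b11111000 = 248

248


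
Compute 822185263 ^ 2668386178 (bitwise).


0b110001000000011000110100101111 ^ 0b10011111000011000101011110000010 = 0b10101110000011011101101010101101 = 2920143533

2920143533


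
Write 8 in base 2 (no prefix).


8 = 1000 in binary

1000


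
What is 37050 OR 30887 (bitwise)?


0b1001000010111010 | 0b111100010100111 = 0b1111100010111111 = 63679

63679


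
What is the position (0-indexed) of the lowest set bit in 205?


0b11001101. Lowest set bit at position 0

0


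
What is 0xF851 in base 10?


F851 hex = 63569 decimal

63569


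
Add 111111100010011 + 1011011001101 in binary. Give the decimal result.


111111100010011 + 1011011001101 = 1001010111100000 = 38368

38368


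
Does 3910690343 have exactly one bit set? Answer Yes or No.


0b11101001000110000110011000100111. Multiple bits set => No

No


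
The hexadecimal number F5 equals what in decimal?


F5 hex = 245 decimal

245


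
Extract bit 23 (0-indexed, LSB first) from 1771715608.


0b1101001100110100011110000011000, position 23 = 1

1


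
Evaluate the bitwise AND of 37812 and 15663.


0b1001001110110100 & 0b11110100101111 = 0b1000100100100 = 4388

4388


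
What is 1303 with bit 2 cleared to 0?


1303 & ~(1 << 2) = 1299

1299


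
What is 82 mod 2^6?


82 & 63 = 18

18


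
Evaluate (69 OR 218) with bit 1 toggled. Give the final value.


Step 1: 69 | 218 = 223
Step 2: 223 ^ (1 << 1) = 223 ^ 2 = 221

221


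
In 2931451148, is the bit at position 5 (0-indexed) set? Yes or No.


0b10101110101110100110010100001100, bit 5 = 0. No

No


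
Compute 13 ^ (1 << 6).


13 ^ (1 << 6) = 13 ^ 64 = 77

77


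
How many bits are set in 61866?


0b1111000110101010 has 9 set bits

9


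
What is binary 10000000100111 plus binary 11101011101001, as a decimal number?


10000000100111 + 11101011101001 = 101101100010000 = 23312

23312


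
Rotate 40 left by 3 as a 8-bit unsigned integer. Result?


Rotate 0b101000 left by 3 (8-bit) = 0b1000001 = 65

65


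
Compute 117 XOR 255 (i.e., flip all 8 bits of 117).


117 ^ 255 = 138

138


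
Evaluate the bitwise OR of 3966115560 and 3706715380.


0b11101100011001100001111011101000 | 0b11011100111011111111110011110100 = 0b11111100111011111111111011111100 = 4243586812

4243586812


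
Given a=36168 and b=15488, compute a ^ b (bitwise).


36168 ^ 15488 = 45512

45512


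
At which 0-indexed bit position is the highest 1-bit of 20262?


0b100111100100110. Highest set bit at position 14

14


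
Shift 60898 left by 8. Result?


0b1110110111100010 << 8 = 0b111011011110001000000000 = 15589888

15589888


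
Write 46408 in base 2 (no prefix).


46408 = 1011010101001000 in binary

1011010101001000


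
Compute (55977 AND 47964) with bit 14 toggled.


Step 1: 55977 & 47964 = 39432
Step 2: 39432 ^ (1 << 14) = 39432 ^ 16384 = 55816

55816


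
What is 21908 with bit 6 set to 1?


21908 | (1 << 6) = 21908 | 64 = 21972

21972


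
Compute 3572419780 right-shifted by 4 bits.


0b11010100111011101100110011000100 >> 4 = 0b1101010011101110110011001100 = 223276236

223276236


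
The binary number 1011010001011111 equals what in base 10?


1011010001011111 in decimal = 46175

46175


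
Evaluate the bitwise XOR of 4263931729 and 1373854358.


0b11111110001001100110111101010001 ^ 0b1010001111000110101101010010110 = 0b10101111110001010011010111000111 = 2948937159

2948937159


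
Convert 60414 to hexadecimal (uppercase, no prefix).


60414 = EBFE hex

EBFE


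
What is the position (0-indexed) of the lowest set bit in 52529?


0b1100110100110001. Lowest set bit at position 0

0


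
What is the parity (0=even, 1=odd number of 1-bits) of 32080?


0b111110101010000 has 8 ones => parity 0

0


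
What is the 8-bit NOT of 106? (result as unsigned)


~0b1101010 = 0b10010101 = 149 (8-bit unsigned)

149


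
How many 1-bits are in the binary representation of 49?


0b110001 has 3 set bits

3


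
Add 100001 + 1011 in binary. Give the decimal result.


100001 + 1011 = 101100 = 44

44


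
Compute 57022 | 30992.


0b1101111010111110 | 0b111100100010000 = 0b1111111110111110 = 65470

65470


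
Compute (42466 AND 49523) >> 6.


Step 1: 42466 & 49523 = 33122
Step 2: 33122 >> 6 = 517

517


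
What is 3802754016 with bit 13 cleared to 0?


3802754016 & ~(1 << 13) = 3802745824

3802745824


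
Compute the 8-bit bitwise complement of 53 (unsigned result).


~0b110101 = 0b11001010 = 202 (8-bit unsigned)

202
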